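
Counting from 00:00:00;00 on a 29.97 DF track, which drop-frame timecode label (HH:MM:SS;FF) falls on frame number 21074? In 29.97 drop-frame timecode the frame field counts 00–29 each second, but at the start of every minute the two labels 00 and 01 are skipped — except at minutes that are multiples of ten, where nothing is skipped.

00:11:43;04

Each 10-minute DF block holds 10 × 60 × 30 − 9 × 2 = 17982 frames. 21074 ÷ 17982 → 1 full block, remainder 3092.
Within the partial block the first minute is 1800 frames and each further minute 1798, so 1 further minute boundary passed. Total skipped labels = 18 × 1 + 2 × 1 = 20.
Non-drop label index = 21074 + 20 = 21094; at 30 labels/s that is 00:11:43:04, i.e. DF 00:11:43;04.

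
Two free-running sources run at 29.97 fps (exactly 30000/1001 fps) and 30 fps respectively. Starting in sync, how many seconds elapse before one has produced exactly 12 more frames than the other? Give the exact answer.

The gap grows by |30 − 30000/1001| = 30/1001 frames per second.
Time for a 12-frame gap: 12 ÷ (30/1001) = 400.4 s.

400.4 seconds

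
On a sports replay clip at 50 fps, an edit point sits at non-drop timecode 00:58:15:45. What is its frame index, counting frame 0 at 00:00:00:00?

Total seconds to the label: (0 × 3600 + 58 × 60 + 15) = 3495.
Frame index = 3495 × 50 + 45 = 174795.

174795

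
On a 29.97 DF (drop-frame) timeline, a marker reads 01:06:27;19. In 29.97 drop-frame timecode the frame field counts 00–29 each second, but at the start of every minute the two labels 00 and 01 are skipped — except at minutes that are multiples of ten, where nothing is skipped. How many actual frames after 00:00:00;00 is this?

119509

As if non-drop at 30 labels/s: (1 × 3600 + 6 × 60 + 27) × 30 + 19 = 119629.
Minute boundaries passed: 66; those not divisible by 10: 66 − 6 = 60; dropped labels = 2 × 60 = 120.
Actual frame index = 119629 − 120 = 119509.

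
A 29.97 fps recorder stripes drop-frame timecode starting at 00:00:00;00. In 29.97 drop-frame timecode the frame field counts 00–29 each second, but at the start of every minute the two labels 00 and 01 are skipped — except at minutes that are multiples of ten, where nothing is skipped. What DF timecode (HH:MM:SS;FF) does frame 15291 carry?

00:08:30;07

Ten DF minutes hold 17982 frames, so frame 15291 lies in block 0 (frames 0–17981) with 15291 frames into that block.
The block's first minute is 1800 frames and the rest 1798 each; 15291 frames reaches minute 8, so 0 × 18 + 8 × 2 = 16 labels have been skipped so far.
Adding those back, label number 15291 + 16 = 15307 at 30 labels/s is 510 s + 7 f = 0 h 8 min 30 s frame 7, i.e. 00:08:30;07.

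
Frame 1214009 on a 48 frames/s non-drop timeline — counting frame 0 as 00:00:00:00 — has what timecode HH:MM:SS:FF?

07:01:31:41

1214009 ÷ 48 = 25291 full seconds, remainder 41 frames.
25291 s = 7 h 1 min 31 s.
Timecode: 07:01:31:41.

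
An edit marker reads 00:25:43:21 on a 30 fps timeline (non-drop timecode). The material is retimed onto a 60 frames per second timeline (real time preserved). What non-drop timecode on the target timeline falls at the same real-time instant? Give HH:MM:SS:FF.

Source frame index: (0×3600 + 25×60 + 43) × 30 + 21 = 46311.
Real time: 46311 / (30) = 15437/10 s.
Target frame: (15437/10) × (60) = 92622.
At 60 labels/s: frame 92622 → 00:25:43:42.

00:25:43:42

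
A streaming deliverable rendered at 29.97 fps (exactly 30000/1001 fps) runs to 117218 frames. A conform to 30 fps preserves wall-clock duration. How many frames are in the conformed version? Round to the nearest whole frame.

117335 frames

Frames at target rate = 117218 × (30) / (30000/1001) = 58667609/500 ≈ 117335.218.
Nearest whole frame: 117335.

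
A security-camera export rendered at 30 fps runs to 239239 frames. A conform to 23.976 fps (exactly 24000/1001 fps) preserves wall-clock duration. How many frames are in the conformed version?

191200 frames

Target frames = source frames × (target rate / source rate) = 239239 × (24000/1001)/(30) = 239239 × 800/1001 = 191200.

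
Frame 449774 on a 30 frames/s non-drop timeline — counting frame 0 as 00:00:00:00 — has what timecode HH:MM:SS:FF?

449774 ÷ 30 = 14992 full seconds, remainder 14 frames.
14992 s = 4 h 9 min 52 s.
Timecode: 04:09:52:14.

04:09:52:14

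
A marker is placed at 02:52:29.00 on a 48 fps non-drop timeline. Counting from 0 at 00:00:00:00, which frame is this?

Total seconds to the label: (2 × 3600 + 52 × 60 + 29) = 10349.
Frame index = 10349 × 48 + 0 = 496752.

frame 496752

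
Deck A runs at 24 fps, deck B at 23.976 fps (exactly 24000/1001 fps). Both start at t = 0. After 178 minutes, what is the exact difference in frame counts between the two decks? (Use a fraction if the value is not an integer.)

256320/1001 frames

178 min = 10680 s.
A emits 24 × 10680 = 256320 frames; B emits 24000/1001 × 10680 = 256320000/1001.
Difference = 256320/1001 frames (≈ 256.0639); B is behind A.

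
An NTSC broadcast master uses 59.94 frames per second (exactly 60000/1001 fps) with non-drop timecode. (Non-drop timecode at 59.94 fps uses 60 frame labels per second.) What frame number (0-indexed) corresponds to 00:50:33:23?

Total seconds to the label: (0 × 3600 + 50 × 60 + 33) = 3033.
Frame index = 3033 × 60 + 23 = 182003.

frame 182003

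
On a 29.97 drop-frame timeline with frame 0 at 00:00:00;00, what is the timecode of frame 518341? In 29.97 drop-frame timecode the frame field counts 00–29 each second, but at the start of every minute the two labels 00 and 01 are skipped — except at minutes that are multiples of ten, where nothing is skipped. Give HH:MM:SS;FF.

Ten DF minutes hold 17982 frames, so frame 518341 lies in block 28 (frames 503496–521477) with 14845 frames into that block.
The block's first minute is 1800 frames and the rest 1798 each; 14845 frames reaches minute 8, so 28 × 18 + 8 × 2 = 520 labels have been skipped so far.
Adding those back, label number 518341 + 520 = 518861 at 30 labels/s is 17295 s + 11 f = 4 h 48 min 15 s frame 11, i.e. 04:48:15;11.

04:48:15;11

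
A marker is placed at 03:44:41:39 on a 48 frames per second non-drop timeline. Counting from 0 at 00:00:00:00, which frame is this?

Total seconds to the label: (3 × 3600 + 44 × 60 + 41) = 13481.
Frame index = 13481 × 48 + 39 = 647127.

frame 647127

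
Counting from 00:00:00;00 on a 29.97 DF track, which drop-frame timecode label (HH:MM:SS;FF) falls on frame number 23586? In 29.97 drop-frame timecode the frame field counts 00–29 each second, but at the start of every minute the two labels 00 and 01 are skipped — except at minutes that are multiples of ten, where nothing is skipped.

Each 10-minute DF block holds 10 × 60 × 30 − 9 × 2 = 17982 frames. 23586 ÷ 17982 → 1 full block, remainder 5604.
Within the partial block the first minute is 1800 frames and each further minute 1798, so 3 further minute boundaries passed. Total skipped labels = 18 × 1 + 2 × 3 = 24.
Non-drop label index = 23586 + 24 = 23610; at 30 labels/s that is 00:13:07:00, i.e. DF 00:13:07;00.

00:13:07;00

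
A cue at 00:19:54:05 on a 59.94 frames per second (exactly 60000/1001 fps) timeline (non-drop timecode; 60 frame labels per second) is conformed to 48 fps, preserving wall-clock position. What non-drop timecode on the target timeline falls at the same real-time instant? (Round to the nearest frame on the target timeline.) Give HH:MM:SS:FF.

Source frame index: (0×3600 + 19×60 + 54) × 60 + 5 = 71645.
Real time: 71645 / (60000/1001) = 14343329/12000 s.
Target frame: (14343329/12000) × (48) = 14343329/250 ≈ 57373.316 → 57373.
At 48 labels/s: frame 57373 → 00:19:55:13.

00:19:55:13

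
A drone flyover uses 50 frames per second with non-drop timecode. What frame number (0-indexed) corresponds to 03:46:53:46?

Total seconds to the label: (3 × 3600 + 46 × 60 + 53) = 13613.
Frame index = 13613 × 50 + 46 = 680696.

frame 680696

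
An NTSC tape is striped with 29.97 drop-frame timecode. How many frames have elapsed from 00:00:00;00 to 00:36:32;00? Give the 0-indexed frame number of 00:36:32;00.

As if non-drop at 30 labels/s: (0 × 3600 + 36 × 60 + 32) × 30 + 0 = 65760.
Minute boundaries passed: 36; those not divisible by 10: 36 − 3 = 33; dropped labels = 2 × 33 = 66.
Actual frame index = 65760 − 66 = 65694.

65694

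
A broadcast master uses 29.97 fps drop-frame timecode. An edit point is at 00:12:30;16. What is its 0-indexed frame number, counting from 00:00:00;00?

22494

Complete 10-minute blocks: 1, each 17982 frames → 17982.
Remaining 2 whole minutes in the current block: 1800 + 1 × 1798 = 3598 frames.
Within the current minute: 30 × 30 + 16 − 2 = 914 (labels ;00/;01 skipped at this minute). Total = 17982 + 3598 + 914 = 22494.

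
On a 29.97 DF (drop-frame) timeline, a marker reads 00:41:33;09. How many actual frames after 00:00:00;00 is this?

74725

As if non-drop at 30 labels/s: (0 × 3600 + 41 × 60 + 33) × 30 + 9 = 74799.
Minute boundaries passed: 41; those not divisible by 10: 41 − 4 = 37; dropped labels = 2 × 37 = 74.
Actual frame index = 74799 − 74 = 74725.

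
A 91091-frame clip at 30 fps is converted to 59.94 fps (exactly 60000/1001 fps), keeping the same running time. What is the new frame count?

182000 frames

Target frames = source frames × (target rate / source rate) = 91091 × (60000/1001)/(30) = 91091 × 2000/1001 = 182000.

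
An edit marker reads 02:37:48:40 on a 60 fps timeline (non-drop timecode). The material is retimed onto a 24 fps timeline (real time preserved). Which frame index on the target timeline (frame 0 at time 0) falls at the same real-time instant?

Source frame index: (2×3600 + 37×60 + 48) × 60 + 40 = 568120.
Real time: 568120 / (60) = 28406/3 s.
Target frame: (28406/3) × (24) = 227248.

frame 227248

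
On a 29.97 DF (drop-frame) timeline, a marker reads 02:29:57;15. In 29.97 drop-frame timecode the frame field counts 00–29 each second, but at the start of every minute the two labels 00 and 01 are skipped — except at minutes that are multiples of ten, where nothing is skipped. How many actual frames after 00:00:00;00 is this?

269655

As if non-drop at 30 labels/s: (2 × 3600 + 29 × 60 + 57) × 30 + 15 = 269925.
Minute boundaries passed: 149; those not divisible by 10: 149 − 14 = 135; dropped labels = 2 × 135 = 270.
Actual frame index = 269925 − 270 = 269655.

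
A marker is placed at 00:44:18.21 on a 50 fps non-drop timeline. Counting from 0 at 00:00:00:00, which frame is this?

132921

Total seconds to the label: (0 × 3600 + 44 × 60 + 18) = 2658.
Frame index = 2658 × 50 + 21 = 132921.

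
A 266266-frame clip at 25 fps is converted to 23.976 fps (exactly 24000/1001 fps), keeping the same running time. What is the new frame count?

255360 frames

Target frames = source frames × (target rate / source rate) = 266266 × (24000/1001)/(25) = 266266 × 960/1001 = 255360.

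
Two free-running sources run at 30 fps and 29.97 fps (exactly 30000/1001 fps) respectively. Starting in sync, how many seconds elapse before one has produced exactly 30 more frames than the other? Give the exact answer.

The gap grows by |30000/1001 − 30| = 30/1001 frames per second.
Time for a 30-frame gap: 30 ÷ (30/1001) = 1001 s.

1001 seconds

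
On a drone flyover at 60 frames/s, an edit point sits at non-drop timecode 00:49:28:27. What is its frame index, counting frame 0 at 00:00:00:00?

Total seconds to the label: (0 × 3600 + 49 × 60 + 28) = 2968.
Frame index = 2968 × 60 + 27 = 178107.

frame 178107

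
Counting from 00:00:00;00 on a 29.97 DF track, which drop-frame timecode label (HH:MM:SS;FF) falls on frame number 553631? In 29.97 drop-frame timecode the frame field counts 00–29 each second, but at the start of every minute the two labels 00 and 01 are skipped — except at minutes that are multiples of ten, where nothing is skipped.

05:07:52;25

Each 10-minute DF block holds 10 × 60 × 30 − 9 × 2 = 17982 frames. 553631 ÷ 17982 → 30 full blocks, remainder 14171.
Within the partial block the first minute is 1800 frames and each further minute 1798, so 7 further minute boundaries passed. Total skipped labels = 18 × 30 + 2 × 7 = 554.
Non-drop label index = 553631 + 554 = 554185; at 30 labels/s that is 05:07:52:25, i.e. DF 05:07:52;25.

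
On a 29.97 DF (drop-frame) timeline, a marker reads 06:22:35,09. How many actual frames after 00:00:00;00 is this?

687971

Complete 10-minute blocks: 38, each 17982 frames → 683316.
Remaining 2 whole minutes in the current block: 1800 + 1 × 1798 = 3598 frames.
Within the current minute: 35 × 30 + 9 − 2 = 1057 (labels ;00/;01 skipped at this minute). Total = 683316 + 3598 + 1057 = 687971.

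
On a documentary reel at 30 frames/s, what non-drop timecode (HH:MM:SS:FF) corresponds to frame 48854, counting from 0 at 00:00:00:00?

48854 ÷ 30 = 1628 full seconds, remainder 14 frames.
1628 s = 0 h 27 min 8 s.
Timecode: 00:27:08:14.

00:27:08:14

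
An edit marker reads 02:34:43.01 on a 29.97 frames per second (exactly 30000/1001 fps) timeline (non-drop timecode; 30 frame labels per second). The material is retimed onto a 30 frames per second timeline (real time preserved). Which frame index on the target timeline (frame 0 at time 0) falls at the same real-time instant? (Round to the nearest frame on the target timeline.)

frame 278769

Source frame index: (2×3600 + 34×60 + 43) × 30 + 1 = 278491.
Real time: 278491 / (30000/1001) = 278769491/30000 s.
Target frame: (278769491/30000) × (30) = 278769491/1000 ≈ 278769.491 → 278769.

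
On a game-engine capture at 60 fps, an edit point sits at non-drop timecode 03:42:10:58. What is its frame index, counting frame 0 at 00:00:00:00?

frame 799858

Total seconds to the label: (3 × 3600 + 42 × 60 + 10) = 13330.
Frame index = 13330 × 60 + 58 = 799858.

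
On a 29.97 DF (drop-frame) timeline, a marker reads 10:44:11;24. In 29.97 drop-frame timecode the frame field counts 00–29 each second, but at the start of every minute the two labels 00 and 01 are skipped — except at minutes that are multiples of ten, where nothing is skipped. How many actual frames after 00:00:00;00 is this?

As if non-drop at 30 labels/s: (10 × 3600 + 44 × 60 + 11) × 30 + 24 = 1159554.
Minute boundaries passed: 644; those not divisible by 10: 644 − 64 = 580; dropped labels = 2 × 580 = 1160.
Actual frame index = 1159554 − 1160 = 1158394.

1158394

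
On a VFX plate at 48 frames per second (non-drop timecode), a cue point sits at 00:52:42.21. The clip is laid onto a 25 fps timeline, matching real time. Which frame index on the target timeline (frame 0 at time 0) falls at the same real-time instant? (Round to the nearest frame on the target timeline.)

Source frame index: (0×3600 + 52×60 + 42) × 48 + 21 = 151797.
Real time: 151797 / (48) = 50599/16 s.
Target frame: (50599/16) × (25) = 1264975/16 ≈ 79060.938 → 79061.

frame 79061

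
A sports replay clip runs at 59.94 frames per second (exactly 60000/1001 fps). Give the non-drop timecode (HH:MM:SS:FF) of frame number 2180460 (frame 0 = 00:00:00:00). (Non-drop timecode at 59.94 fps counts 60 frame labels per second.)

2180460 ÷ 60 = 36341 full seconds, remainder 0 frames.
36341 s = 10 h 5 min 41 s.
Timecode: 10:05:41:00.

10:05:41:00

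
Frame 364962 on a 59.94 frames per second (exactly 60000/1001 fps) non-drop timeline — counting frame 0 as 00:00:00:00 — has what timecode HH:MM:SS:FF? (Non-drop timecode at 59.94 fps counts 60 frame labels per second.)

01:41:22:42

364962 ÷ 60 = 6082 full seconds, remainder 42 frames.
6082 s = 1 h 41 min 22 s.
Timecode: 01:41:22:42.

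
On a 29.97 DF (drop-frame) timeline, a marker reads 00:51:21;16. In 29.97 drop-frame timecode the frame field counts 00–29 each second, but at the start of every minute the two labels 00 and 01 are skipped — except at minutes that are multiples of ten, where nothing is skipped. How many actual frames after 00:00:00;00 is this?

As if non-drop at 30 labels/s: (0 × 3600 + 51 × 60 + 21) × 30 + 16 = 92446.
Minute boundaries passed: 51; those not divisible by 10: 51 − 5 = 46; dropped labels = 2 × 46 = 92.
Actual frame index = 92446 − 92 = 92354.

92354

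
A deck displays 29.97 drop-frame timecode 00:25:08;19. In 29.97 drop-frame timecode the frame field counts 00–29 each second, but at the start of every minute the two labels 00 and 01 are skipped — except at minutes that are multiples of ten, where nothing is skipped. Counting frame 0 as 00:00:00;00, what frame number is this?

As if non-drop at 30 labels/s: (0 × 3600 + 25 × 60 + 8) × 30 + 19 = 45259.
Minute boundaries passed: 25; those not divisible by 10: 25 − 2 = 23; dropped labels = 2 × 23 = 46.
Actual frame index = 45259 − 46 = 45213.

45213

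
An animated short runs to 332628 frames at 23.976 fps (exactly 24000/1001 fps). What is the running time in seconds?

13873.3595 seconds

Running time = 332628 / (24000/1001) = 13873.3595 s.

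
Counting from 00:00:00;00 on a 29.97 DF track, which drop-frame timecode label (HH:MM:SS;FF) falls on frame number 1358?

00:00:45;08

Ten DF minutes hold 17982 frames, so frame 1358 lies in block 0 (frames 0–17981) with 1358 frames into that block.
The block's first minute is 1800 frames and the rest 1798 each; 1358 frames reaches minute 0, so 0 × 18 + 0 × 2 = 0 labels have been skipped so far.
Adding those back, label number 1358 + 0 = 1358 at 30 labels/s is 45 s + 8 f = 0 h 0 min 45 s frame 8, i.e. 00:00:45;08.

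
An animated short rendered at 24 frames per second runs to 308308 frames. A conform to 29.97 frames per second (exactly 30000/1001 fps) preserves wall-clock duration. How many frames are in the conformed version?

Target frames = source frames × (target rate / source rate) = 308308 × (30000/1001)/(24) = 308308 × 1250/1001 = 385000.

385000 frames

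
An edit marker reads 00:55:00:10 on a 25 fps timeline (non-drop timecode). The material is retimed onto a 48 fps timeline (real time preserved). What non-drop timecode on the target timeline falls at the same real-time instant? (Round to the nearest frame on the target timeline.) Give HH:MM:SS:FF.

00:55:00:19

Source frame index: (0×3600 + 55×60 + 0) × 25 + 10 = 82510.
Real time: 82510 / (25) = 16502/5 s.
Target frame: (16502/5) × (48) = 792096/5 ≈ 158419.200 → 158419.
At 48 labels/s: frame 158419 → 00:55:00:19.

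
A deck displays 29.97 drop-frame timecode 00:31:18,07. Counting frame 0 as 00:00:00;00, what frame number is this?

Complete 10-minute blocks: 3, each 17982 frames → 53946.
Remaining 1 whole minute in the current block: 1800 + 0 × 1798 = 1800 frames.
Within the current minute: 18 × 30 + 7 − 2 = 545 (labels ;00/;01 skipped at this minute). Total = 53946 + 1800 + 545 = 56291.

56291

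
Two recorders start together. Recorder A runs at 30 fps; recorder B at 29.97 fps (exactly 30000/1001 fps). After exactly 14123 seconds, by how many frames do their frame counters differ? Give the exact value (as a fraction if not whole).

A emits 30 × 14123 = 423690 frames; B emits 30000/1001 × 14123 = 423690000/1001.
Difference = 423690/1001 frames (≈ 423.2667); B is behind A.

423690/1001 frames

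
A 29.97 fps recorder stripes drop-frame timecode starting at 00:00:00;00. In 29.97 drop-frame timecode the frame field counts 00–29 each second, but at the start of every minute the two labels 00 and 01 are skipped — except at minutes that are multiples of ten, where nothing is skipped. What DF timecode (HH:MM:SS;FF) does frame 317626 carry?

Each 10-minute DF block holds 10 × 60 × 30 − 9 × 2 = 17982 frames. 317626 ÷ 17982 → 17 full blocks, remainder 11932.
Within the partial block the first minute is 1800 frames and each further minute 1798, so 6 further minute boundaries passed. Total skipped labels = 18 × 17 + 2 × 6 = 318.
Non-drop label index = 317626 + 318 = 317944; at 30 labels/s that is 02:56:38:04, i.e. DF 02:56:38;04.

02:56:38;04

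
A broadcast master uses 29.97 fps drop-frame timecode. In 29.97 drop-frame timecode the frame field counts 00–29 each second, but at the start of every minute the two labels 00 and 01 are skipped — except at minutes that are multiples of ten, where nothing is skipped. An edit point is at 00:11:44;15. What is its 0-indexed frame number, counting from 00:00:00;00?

Complete 10-minute blocks: 1, each 17982 frames → 17982.
Remaining 1 whole minute in the current block: 1800 + 0 × 1798 = 1800 frames.
Within the current minute: 44 × 30 + 15 − 2 = 1333 (labels ;00/;01 skipped at this minute). Total = 17982 + 1800 + 1333 = 21115.

21115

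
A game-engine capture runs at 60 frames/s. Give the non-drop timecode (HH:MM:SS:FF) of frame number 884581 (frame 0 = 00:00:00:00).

04:05:43:01

884581 ÷ 60 = 14743 full seconds, remainder 1 frame.
14743 s = 4 h 5 min 43 s.
Timecode: 04:05:43:01.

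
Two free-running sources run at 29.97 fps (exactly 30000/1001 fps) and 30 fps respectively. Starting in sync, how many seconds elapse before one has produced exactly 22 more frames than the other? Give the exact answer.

The gap grows by |30 − 30000/1001| = 30/1001 frames per second.
Time for a 22-frame gap: 22 ÷ (30/1001) = 11011/15 s.

11011/15 seconds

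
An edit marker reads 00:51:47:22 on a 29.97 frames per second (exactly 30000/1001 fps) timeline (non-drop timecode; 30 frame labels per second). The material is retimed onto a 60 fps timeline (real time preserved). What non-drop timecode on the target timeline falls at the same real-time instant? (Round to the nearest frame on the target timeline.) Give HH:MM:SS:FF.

00:51:50:50

Source frame index: (0×3600 + 51×60 + 47) × 30 + 22 = 93232.
Real time: 93232 / (30000/1001) = 5832827/1875 s.
Target frame: (5832827/1875) × (60) = 23331308/125 ≈ 186650.464 → 186650.
At 60 labels/s: frame 186650 → 00:51:50:50.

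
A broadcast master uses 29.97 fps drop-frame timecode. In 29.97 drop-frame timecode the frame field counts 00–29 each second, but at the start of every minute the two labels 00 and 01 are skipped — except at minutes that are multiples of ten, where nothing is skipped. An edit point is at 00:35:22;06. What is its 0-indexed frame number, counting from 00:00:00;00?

As if non-drop at 30 labels/s: (0 × 3600 + 35 × 60 + 22) × 30 + 6 = 63666.
Minute boundaries passed: 35; those not divisible by 10: 35 − 3 = 32; dropped labels = 2 × 32 = 64.
Actual frame index = 63666 − 64 = 63602.

63602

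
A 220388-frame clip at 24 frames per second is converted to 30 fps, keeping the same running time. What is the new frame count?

275485 frames

Target frames = source frames × (target rate / source rate) = 220388 × (30)/(24) = 220388 × 5/4 = 275485.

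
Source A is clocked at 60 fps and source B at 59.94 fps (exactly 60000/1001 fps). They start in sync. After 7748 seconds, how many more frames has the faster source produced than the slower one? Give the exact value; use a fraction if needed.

A emits 60 × 7748 = 464880 frames; B emits 60000/1001 × 7748 = 35760000/77.
Difference = 35760/77 frames (≈ 464.4156); B is behind A.

35760/77 frames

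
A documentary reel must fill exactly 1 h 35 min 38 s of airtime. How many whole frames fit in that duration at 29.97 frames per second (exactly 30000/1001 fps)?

1 h 35 min 38 s = 5738 s.
Frames = 5738 × 30000/1001 = 172140000/1001 ≈ 171968.0320.
Complete frames: 171968.

171968 frames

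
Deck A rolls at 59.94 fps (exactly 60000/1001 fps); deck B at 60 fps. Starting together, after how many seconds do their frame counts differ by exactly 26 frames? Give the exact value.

13013/30 seconds

The gap grows by |60 − 60000/1001| = 60/1001 frames per second.
Time for a 26-frame gap: 26 ÷ (60/1001) = 13013/30 s.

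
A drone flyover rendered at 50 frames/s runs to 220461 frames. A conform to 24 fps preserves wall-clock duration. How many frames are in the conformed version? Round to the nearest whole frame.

105821 frames

Frames at target rate = 220461 × (24) / (50) = 2645532/25 ≈ 105821.280.
Nearest whole frame: 105821.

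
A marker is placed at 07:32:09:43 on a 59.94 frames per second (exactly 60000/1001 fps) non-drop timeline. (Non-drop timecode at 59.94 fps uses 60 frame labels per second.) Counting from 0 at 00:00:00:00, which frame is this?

frame 1627783

Total seconds to the label: (7 × 3600 + 32 × 60 + 9) = 27129.
Frame index = 27129 × 60 + 43 = 1627783.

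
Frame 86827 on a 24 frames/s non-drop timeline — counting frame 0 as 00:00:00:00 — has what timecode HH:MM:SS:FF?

01:00:17:19

86827 ÷ 24 = 3617 full seconds, remainder 19 frames.
3617 s = 1 h 0 min 17 s.
Timecode: 01:00:17:19.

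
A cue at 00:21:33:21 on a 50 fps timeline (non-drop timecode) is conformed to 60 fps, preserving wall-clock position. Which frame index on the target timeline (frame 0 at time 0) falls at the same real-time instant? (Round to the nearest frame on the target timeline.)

frame 77605

Source frame index: (0×3600 + 21×60 + 33) × 50 + 21 = 64671.
Real time: 64671 / (50) = 64671/50 s.
Target frame: (64671/50) × (60) = 388026/5 ≈ 77605.200 → 77605.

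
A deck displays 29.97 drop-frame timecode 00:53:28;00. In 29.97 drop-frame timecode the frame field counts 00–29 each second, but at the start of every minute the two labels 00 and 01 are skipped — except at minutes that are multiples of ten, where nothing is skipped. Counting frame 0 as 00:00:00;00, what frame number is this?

Complete 10-minute blocks: 5, each 17982 frames → 89910.
Remaining 3 whole minutes in the current block: 1800 + 2 × 1798 = 5396 frames.
Within the current minute: 28 × 30 + 0 − 2 = 838 (labels ;00/;01 skipped at this minute). Total = 89910 + 5396 + 838 = 96144.

96144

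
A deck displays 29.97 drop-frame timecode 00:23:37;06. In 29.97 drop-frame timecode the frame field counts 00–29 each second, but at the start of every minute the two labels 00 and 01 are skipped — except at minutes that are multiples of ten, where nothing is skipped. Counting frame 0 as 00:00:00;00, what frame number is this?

42474

Complete 10-minute blocks: 2, each 17982 frames → 35964.
Remaining 3 whole minutes in the current block: 1800 + 2 × 1798 = 5396 frames.
Within the current minute: 37 × 30 + 6 − 2 = 1114 (labels ;00/;01 skipped at this minute). Total = 35964 + 5396 + 1114 = 42474.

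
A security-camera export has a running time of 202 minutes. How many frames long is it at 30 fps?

202 min = 12120 s.
Frames = 12120 × 30 = 363600.

363600 frames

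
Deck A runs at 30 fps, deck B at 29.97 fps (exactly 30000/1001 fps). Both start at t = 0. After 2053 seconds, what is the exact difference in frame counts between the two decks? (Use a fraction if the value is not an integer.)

A emits 30 × 2053 = 61590 frames; B emits 30000/1001 × 2053 = 61590000/1001.
Difference = 61590/1001 frames (≈ 61.5285); B is behind A.

61590/1001 frames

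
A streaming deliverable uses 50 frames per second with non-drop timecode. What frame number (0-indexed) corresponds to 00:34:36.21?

103821

Total seconds to the label: (0 × 3600 + 34 × 60 + 36) = 2076.
Frame index = 2076 × 50 + 21 = 103821.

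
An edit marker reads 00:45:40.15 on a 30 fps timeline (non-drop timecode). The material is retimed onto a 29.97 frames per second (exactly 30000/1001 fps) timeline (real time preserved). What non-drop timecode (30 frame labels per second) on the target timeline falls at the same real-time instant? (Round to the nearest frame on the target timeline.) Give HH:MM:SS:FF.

00:45:37:23

Source frame index: (0×3600 + 45×60 + 40) × 30 + 15 = 82215.
Real time: 82215 / (30) = 5481/2 s.
Target frame: (5481/2) × (30000/1001) = 11745000/143 ≈ 82132.867 → 82133.
At 30 labels/s: frame 82133 → 00:45:37:23.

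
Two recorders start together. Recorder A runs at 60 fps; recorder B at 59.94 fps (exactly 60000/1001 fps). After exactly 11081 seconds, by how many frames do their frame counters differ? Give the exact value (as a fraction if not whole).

A emits 60 × 11081 = 664860 frames; B emits 60000/1001 × 11081 = 94980000/143.
Difference = 94980/143 frames (≈ 664.1958); B is behind A.

94980/143 frames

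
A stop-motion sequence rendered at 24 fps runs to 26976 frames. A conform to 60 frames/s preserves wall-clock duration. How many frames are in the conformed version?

67440 frames

Target frames = source frames × (target rate / source rate) = 26976 × (60)/(24) = 26976 × 5/2 = 67440.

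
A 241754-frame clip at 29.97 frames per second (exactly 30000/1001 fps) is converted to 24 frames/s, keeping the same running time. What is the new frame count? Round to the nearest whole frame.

193597 frames

Frames at target rate = 241754 × (24) / (30000/1001) = 120997877/625 ≈ 193596.603.
Nearest whole frame: 193597.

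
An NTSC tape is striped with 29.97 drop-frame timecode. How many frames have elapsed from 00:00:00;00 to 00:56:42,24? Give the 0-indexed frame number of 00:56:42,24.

101982

Complete 10-minute blocks: 5, each 17982 frames → 89910.
Remaining 6 whole minutes in the current block: 1800 + 5 × 1798 = 10790 frames.
Within the current minute: 42 × 30 + 24 − 2 = 1282 (labels ;00/;01 skipped at this minute). Total = 89910 + 10790 + 1282 = 101982.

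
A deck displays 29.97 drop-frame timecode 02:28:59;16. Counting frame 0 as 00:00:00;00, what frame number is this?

267918

Complete 10-minute blocks: 14, each 17982 frames → 251748.
Remaining 8 whole minutes in the current block: 1800 + 7 × 1798 = 14386 frames.
Within the current minute: 59 × 30 + 16 − 2 = 1784 (labels ;00/;01 skipped at this minute). Total = 251748 + 14386 + 1784 = 267918.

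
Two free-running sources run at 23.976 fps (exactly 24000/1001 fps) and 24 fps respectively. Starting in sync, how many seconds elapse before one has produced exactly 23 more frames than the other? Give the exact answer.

The gap grows by |24 − 24000/1001| = 24/1001 frames per second.
Time for a 23-frame gap: 23 ÷ (24/1001) = 23023/24 s.

23023/24 seconds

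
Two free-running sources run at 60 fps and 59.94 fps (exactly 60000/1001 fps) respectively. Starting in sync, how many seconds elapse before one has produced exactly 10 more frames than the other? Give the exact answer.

The gap grows by |60000/1001 − 60| = 60/1001 frames per second.
Time for a 10-frame gap: 10 ÷ (60/1001) = 1001/6 s.

1001/6 seconds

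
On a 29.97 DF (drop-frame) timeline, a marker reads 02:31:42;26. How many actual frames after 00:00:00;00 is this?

Complete 10-minute blocks: 15, each 17982 frames → 269730.
Remaining 1 whole minute in the current block: 1800 + 0 × 1798 = 1800 frames.
Within the current minute: 42 × 30 + 26 − 2 = 1284 (labels ;00/;01 skipped at this minute). Total = 269730 + 1800 + 1284 = 272814.

272814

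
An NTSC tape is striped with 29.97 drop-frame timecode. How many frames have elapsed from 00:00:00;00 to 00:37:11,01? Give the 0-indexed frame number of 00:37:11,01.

66863

As if non-drop at 30 labels/s: (0 × 3600 + 37 × 60 + 11) × 30 + 1 = 66931.
Minute boundaries passed: 37; those not divisible by 10: 37 − 3 = 34; dropped labels = 2 × 34 = 68.
Actual frame index = 66931 − 68 = 66863.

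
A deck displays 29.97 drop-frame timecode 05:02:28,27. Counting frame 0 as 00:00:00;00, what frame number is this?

543923

Complete 10-minute blocks: 30, each 17982 frames → 539460.
Remaining 2 whole minutes in the current block: 1800 + 1 × 1798 = 3598 frames.
Within the current minute: 28 × 30 + 27 − 2 = 865 (labels ;00/;01 skipped at this minute). Total = 539460 + 3598 + 865 = 543923.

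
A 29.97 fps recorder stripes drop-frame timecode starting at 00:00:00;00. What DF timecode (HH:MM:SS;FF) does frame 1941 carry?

00:01:04;23

Each 10-minute DF block holds 10 × 60 × 30 − 9 × 2 = 17982 frames. 1941 ÷ 17982 → 0 full blocks, remainder 1941.
Within the partial block the first minute is 1800 frames and each further minute 1798, so 1 further minute boundary passed. Total skipped labels = 18 × 0 + 2 × 1 = 2.
Non-drop label index = 1941 + 2 = 1943; at 30 labels/s that is 00:01:04:23, i.e. DF 00:01:04;23.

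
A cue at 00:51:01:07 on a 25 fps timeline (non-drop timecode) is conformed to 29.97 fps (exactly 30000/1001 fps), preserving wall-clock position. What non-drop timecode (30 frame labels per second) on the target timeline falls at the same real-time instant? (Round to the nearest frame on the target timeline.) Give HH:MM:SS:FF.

00:50:58:07

Source frame index: (0×3600 + 51×60 + 1) × 25 + 7 = 76532.
Real time: 76532 / (25) = 76532/25 s.
Target frame: (76532/25) × (30000/1001) = 91838400/1001 ≈ 91746.653 → 91747.
At 30 labels/s: frame 91747 → 00:50:58:07.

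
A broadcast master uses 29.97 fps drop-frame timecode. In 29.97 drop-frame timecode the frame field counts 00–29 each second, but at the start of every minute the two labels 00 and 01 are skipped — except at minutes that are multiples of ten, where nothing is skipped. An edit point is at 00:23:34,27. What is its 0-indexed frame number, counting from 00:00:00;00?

Complete 10-minute blocks: 2, each 17982 frames → 35964.
Remaining 3 whole minutes in the current block: 1800 + 2 × 1798 = 5396 frames.
Within the current minute: 34 × 30 + 27 − 2 = 1045 (labels ;00/;01 skipped at this minute). Total = 35964 + 5396 + 1045 = 42405.

42405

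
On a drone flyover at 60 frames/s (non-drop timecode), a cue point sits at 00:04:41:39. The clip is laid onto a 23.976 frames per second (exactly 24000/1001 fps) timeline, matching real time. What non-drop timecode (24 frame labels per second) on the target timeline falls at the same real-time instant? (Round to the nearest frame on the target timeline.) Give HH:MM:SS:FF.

Source frame index: (0×3600 + 4×60 + 41) × 60 + 39 = 16899.
Real time: 16899 / (60) = 5633/20 s.
Target frame: (5633/20) × (24000/1001) = 6759600/1001 ≈ 6752.847 → 6753.
At 24 labels/s: frame 6753 → 00:04:41:09.

00:04:41:09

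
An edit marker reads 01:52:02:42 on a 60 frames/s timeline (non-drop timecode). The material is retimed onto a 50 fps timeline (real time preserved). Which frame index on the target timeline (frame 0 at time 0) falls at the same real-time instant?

frame 336135

Source frame index: (1×3600 + 52×60 + 2) × 60 + 42 = 403362.
Real time: 403362 / (60) = 67227/10 s.
Target frame: (67227/10) × (50) = 336135.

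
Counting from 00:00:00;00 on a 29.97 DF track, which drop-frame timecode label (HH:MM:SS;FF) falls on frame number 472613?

Each 10-minute DF block holds 10 × 60 × 30 − 9 × 2 = 17982 frames. 472613 ÷ 17982 → 26 full blocks, remainder 5081.
Within the partial block the first minute is 1800 frames and each further minute 1798, so 2 further minute boundaries passed. Total skipped labels = 18 × 26 + 2 × 2 = 472.
Non-drop label index = 472613 + 472 = 473085; at 30 labels/s that is 04:22:49:15, i.e. DF 04:22:49;15.

04:22:49;15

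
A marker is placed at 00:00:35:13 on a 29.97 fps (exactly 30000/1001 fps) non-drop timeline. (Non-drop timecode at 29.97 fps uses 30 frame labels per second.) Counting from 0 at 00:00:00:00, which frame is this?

Total seconds to the label: (0 × 3600 + 0 × 60 + 35) = 35.
Frame index = 35 × 30 + 13 = 1063.

1063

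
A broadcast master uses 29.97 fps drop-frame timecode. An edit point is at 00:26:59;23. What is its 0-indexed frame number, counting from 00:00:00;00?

Complete 10-minute blocks: 2, each 17982 frames → 35964.
Remaining 6 whole minutes in the current block: 1800 + 5 × 1798 = 10790 frames.
Within the current minute: 59 × 30 + 23 − 2 = 1791 (labels ;00/;01 skipped at this minute). Total = 35964 + 10790 + 1791 = 48545.

48545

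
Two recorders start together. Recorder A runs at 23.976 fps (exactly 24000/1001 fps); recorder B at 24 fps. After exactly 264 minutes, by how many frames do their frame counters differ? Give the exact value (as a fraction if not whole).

34560/91 frames

264 min = 15840 s.
A emits 24000/1001 × 15840 = 34560000/91 frames; B emits 24 × 15840 = 380160.
Difference = 34560/91 frames (≈ 379.7802); B is ahead of A.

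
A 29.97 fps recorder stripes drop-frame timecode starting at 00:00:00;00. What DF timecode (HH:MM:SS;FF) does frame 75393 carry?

Each 10-minute DF block holds 10 × 60 × 30 − 9 × 2 = 17982 frames. 75393 ÷ 17982 → 4 full blocks, remainder 3465.
Within the partial block the first minute is 1800 frames and each further minute 1798, so 1 further minute boundary passed. Total skipped labels = 18 × 4 + 2 × 1 = 74.
Non-drop label index = 75393 + 74 = 75467; at 30 labels/s that is 00:41:55:17, i.e. DF 00:41:55;17.

00:41:55;17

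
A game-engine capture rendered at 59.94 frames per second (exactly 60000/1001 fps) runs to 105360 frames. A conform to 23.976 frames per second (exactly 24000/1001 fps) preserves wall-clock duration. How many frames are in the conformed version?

42144 frames

Target frames = source frames × (target rate / source rate) = 105360 × (24000/1001)/(60000/1001) = 105360 × 2/5 = 42144.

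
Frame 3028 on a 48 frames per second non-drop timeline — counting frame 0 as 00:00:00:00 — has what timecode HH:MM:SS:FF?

00:01:03:04

3028 ÷ 48 = 63 full seconds, remainder 4 frames.
63 s = 0 h 1 min 3 s.
Timecode: 00:01:03:04.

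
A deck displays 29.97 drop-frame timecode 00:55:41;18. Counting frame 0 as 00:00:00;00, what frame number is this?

Complete 10-minute blocks: 5, each 17982 frames → 89910.
Remaining 5 whole minutes in the current block: 1800 + 4 × 1798 = 8992 frames.
Within the current minute: 41 × 30 + 18 − 2 = 1246 (labels ;00/;01 skipped at this minute). Total = 89910 + 8992 + 1246 = 100148.

100148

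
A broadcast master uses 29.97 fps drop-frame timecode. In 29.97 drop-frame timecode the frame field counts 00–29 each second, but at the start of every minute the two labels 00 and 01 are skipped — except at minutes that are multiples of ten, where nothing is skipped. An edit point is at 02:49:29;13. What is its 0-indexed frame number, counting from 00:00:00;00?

Complete 10-minute blocks: 16, each 17982 frames → 287712.
Remaining 9 whole minutes in the current block: 1800 + 8 × 1798 = 16184 frames.
Within the current minute: 29 × 30 + 13 − 2 = 881 (labels ;00/;01 skipped at this minute). Total = 287712 + 16184 + 881 = 304777.

304777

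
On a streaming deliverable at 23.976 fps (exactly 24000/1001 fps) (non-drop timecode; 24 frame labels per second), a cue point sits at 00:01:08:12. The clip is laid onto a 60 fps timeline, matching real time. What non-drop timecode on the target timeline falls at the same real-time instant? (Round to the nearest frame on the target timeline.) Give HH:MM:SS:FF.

00:01:08:34

Source frame index: (0×3600 + 1×60 + 8) × 24 + 12 = 1644.
Real time: 1644 / (24000/1001) = 137137/2000 s.
Target frame: (137137/2000) × (60) = 411411/100 ≈ 4114.110 → 4114.
At 60 labels/s: frame 4114 → 00:01:08:34.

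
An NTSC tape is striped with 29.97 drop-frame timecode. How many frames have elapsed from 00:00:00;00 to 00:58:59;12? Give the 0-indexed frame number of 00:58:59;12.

106076

As if non-drop at 30 labels/s: (0 × 3600 + 58 × 60 + 59) × 30 + 12 = 106182.
Minute boundaries passed: 58; those not divisible by 10: 58 − 5 = 53; dropped labels = 2 × 53 = 106.
Actual frame index = 106182 − 106 = 106076.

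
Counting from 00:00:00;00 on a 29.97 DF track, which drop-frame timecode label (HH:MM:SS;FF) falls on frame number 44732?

Each 10-minute DF block holds 10 × 60 × 30 − 9 × 2 = 17982 frames. 44732 ÷ 17982 → 2 full blocks, remainder 8768.
Within the partial block the first minute is 1800 frames and each further minute 1798, so 4 further minute boundaries passed. Total skipped labels = 18 × 2 + 2 × 4 = 44.
Non-drop label index = 44732 + 44 = 44776; at 30 labels/s that is 00:24:52:16, i.e. DF 00:24:52;16.

00:24:52;16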